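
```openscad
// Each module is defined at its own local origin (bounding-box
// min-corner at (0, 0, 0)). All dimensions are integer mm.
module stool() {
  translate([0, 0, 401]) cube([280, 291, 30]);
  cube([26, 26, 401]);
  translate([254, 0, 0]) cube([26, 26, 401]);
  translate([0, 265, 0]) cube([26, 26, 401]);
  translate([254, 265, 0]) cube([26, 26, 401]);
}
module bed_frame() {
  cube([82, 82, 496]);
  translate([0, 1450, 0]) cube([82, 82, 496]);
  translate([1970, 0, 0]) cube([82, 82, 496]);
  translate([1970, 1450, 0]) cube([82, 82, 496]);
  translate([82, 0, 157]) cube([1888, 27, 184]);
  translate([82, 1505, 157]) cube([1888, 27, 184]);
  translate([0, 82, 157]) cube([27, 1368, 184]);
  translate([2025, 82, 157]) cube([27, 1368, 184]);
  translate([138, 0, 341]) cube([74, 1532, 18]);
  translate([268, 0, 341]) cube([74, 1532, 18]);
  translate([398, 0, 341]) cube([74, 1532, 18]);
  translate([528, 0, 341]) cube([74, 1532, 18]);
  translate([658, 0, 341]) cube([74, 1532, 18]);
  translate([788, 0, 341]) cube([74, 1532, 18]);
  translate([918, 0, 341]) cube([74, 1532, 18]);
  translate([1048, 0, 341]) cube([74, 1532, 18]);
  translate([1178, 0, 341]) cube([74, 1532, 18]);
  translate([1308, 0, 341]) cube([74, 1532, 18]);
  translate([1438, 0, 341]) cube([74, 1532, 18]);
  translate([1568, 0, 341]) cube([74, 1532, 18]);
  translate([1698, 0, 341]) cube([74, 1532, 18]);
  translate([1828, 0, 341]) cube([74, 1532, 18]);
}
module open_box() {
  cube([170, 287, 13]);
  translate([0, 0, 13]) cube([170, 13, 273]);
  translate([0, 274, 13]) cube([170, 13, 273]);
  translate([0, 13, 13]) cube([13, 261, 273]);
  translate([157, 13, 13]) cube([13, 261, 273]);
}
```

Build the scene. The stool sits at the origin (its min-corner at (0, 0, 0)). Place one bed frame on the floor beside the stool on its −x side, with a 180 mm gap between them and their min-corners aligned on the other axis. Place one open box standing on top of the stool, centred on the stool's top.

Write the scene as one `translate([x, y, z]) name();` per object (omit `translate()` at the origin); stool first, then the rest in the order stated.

stool();
translate([-2232, 0, 0]) bed_frame();
translate([55, 2, 431]) open_box();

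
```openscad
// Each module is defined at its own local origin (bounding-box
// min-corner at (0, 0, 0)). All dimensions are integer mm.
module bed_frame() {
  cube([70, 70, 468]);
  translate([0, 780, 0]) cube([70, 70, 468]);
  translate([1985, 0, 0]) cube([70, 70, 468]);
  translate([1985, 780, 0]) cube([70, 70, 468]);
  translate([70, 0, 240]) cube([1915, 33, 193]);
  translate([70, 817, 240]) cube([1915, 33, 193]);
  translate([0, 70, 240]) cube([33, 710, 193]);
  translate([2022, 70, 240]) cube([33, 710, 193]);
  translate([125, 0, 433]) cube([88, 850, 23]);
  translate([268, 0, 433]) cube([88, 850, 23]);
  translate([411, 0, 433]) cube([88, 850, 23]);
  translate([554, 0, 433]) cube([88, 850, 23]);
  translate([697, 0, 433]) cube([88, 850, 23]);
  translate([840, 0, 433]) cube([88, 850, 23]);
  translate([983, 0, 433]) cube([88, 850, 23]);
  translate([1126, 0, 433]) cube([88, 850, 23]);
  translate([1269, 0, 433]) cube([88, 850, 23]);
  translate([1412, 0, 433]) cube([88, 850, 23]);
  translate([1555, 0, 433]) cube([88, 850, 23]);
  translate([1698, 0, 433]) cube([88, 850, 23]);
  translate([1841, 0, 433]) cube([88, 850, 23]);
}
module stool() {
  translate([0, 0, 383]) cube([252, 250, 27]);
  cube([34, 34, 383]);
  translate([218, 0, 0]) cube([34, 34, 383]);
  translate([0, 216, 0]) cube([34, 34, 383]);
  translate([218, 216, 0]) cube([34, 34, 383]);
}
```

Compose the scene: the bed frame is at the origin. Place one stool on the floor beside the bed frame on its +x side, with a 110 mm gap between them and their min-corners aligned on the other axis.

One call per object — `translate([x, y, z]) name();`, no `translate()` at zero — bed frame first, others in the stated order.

bed_frame();
translate([2165, 0, 0]) stool();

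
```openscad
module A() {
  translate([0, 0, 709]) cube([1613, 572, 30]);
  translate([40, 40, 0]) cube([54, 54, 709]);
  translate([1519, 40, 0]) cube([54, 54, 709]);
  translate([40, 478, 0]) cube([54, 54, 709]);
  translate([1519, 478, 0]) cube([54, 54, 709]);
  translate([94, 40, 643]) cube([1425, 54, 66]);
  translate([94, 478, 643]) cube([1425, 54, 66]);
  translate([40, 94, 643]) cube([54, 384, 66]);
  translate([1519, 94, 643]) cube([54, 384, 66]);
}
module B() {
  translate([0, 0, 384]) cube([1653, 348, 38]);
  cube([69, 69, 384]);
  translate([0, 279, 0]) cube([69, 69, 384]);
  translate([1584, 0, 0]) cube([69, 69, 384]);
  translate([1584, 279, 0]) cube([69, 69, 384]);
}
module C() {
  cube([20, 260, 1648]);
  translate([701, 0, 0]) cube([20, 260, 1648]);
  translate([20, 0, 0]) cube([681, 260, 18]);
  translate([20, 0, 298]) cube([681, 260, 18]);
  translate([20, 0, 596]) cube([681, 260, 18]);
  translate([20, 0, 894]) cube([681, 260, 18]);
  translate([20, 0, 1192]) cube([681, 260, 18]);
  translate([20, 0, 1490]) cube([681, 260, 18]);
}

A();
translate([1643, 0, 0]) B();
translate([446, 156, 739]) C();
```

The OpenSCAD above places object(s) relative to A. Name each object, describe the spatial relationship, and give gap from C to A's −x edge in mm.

A is a table. B is a bench. C is a bookshelf. The bench is on the floor beside the table on its +x side. The bookshelf is on top of the table, centred. The gap from the bookshelf to the table's −x edge is 446 mm.

The bookshelf's min-x is at 446; the table's min-x is 0; gap = 446 mm.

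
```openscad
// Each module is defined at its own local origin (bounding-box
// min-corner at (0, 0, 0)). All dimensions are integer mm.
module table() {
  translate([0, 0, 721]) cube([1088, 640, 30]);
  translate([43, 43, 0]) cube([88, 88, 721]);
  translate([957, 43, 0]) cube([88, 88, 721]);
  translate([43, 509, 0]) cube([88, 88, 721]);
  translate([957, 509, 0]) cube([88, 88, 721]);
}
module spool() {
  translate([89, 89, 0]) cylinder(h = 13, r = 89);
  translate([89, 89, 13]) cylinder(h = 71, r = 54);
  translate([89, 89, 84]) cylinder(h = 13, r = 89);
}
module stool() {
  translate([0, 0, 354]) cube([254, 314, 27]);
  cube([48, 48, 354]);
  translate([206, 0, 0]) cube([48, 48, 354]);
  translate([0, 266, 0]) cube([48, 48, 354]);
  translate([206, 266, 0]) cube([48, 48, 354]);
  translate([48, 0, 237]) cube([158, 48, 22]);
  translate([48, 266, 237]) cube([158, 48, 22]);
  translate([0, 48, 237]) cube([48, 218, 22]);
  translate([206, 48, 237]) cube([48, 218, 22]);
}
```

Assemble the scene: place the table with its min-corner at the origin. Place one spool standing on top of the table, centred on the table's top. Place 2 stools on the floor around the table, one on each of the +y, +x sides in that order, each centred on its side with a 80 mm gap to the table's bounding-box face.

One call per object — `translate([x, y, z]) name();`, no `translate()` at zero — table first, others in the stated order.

table();
translate([455, 231, 751]) spool();
translate([417, 720, 0]) stool();
translate([1168, 163, 0]) stool();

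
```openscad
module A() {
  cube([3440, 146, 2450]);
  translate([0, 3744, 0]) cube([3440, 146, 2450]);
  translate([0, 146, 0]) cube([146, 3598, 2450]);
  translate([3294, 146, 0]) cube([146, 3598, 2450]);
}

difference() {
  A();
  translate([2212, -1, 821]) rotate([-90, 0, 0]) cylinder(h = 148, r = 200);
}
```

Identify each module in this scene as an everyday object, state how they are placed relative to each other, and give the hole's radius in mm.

The subtracted cylinder has r = 200 mm.

A is a house frame. The house frame has a circular hole through its front wall. The hole's radius is 200 mm.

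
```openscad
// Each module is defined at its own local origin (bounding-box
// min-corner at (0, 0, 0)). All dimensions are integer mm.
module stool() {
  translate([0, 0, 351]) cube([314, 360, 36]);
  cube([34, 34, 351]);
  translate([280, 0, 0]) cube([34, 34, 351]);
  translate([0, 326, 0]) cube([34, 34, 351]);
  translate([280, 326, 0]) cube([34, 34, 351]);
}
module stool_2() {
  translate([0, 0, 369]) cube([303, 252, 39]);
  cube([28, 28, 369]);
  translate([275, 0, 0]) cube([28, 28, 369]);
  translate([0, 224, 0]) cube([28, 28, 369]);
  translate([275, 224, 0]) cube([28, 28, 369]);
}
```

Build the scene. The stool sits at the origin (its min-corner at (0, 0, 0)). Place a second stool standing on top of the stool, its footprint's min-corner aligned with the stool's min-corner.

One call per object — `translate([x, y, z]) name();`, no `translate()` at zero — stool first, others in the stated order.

stool();
translate([0, 0, 387]) stool_2();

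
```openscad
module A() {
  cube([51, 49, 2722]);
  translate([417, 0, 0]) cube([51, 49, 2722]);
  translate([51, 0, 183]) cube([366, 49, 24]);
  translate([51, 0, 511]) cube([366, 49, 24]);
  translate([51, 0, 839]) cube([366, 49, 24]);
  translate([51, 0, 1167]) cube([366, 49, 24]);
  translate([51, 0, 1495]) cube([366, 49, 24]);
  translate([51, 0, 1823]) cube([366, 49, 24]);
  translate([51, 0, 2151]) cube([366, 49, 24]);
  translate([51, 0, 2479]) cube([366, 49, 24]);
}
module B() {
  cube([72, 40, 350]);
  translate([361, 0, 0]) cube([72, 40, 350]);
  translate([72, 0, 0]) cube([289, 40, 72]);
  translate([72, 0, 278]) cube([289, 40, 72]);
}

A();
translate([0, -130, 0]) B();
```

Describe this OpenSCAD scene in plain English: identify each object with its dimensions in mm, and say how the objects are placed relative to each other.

A is a straight ladder. Two 51×49 mm vertical rails, 2722 mm tall, stand 468 mm apart (outside-to-outside) with their front faces coplanar on the −y side. 8 rungs, each 49 mm deep and 24 mm tall, span between the inner faces of the rails, front faces flush with the rails. The lowest rung's underside is at z = 183 mm and rungs are spaced 328 mm apart (underside to underside).

B is a rectangular picture frame lying in the x–z plane (depth along y). The opening is 289 mm wide (x) by 206 mm tall (z), surrounded by a border 72 mm wide on all four sides. The frame is 40 mm deep and is made of two full-height vertical stiles with two horizontal rails fitted between them.

The picture frame is on the floor beside the ladder on its −y side.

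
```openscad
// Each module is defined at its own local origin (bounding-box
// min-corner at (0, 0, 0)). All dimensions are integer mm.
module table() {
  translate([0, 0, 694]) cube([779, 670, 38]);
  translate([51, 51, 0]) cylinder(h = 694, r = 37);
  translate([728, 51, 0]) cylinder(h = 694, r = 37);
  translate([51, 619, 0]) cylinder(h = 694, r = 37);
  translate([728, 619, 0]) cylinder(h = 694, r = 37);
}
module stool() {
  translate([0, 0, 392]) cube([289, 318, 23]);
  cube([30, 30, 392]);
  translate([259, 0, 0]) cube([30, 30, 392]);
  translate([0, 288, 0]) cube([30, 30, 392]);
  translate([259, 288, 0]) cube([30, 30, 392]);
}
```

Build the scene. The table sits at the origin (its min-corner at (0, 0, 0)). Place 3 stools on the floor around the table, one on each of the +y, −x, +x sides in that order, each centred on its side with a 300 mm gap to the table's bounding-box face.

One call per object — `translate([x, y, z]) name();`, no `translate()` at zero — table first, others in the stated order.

table();
translate([245, 970, 0]) stool();
translate([-589, 176, 0]) stool();
translate([1079, 176, 0]) stool();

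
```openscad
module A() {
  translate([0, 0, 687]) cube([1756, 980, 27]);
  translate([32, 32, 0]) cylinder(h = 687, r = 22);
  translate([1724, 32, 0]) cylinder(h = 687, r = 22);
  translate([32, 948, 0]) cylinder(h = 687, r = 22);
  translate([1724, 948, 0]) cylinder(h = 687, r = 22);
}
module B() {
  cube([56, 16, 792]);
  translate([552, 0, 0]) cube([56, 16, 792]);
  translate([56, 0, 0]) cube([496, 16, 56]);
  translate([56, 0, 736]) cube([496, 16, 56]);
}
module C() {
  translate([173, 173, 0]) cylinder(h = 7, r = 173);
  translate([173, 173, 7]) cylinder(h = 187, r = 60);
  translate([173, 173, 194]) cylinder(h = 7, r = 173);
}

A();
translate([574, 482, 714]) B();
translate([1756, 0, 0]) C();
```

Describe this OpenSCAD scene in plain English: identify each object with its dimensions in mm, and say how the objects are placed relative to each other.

A is a table: top 1756 mm (x) × 980 mm (y), 27 mm thick, upper face at z = 714 mm, on four round legs of 44 mm diameter, each leg's bounding box inset 10 mm from the nearest pair of top edges, running from z = 0 to the bottom of the top.

B is a picture frame with a 496×680 mm rectangular opening (x by z) and a uniform 56 mm border on every side. Frame depth is 16 mm along y. It is built from two vertical stiles running the full outside height and two horizontal rails spanning the gap between the stiles.

C is a spool: two coaxial disc flanges of radius 173 mm and thickness 7 mm, joined by a core cylinder of radius 60 mm and height 187 mm. The lower flange rests on z = 0 and the three cylinders share a vertical axis.

The picture frame is on top of the table, centred. The spool is against the table's +x side, with their −y faces flush.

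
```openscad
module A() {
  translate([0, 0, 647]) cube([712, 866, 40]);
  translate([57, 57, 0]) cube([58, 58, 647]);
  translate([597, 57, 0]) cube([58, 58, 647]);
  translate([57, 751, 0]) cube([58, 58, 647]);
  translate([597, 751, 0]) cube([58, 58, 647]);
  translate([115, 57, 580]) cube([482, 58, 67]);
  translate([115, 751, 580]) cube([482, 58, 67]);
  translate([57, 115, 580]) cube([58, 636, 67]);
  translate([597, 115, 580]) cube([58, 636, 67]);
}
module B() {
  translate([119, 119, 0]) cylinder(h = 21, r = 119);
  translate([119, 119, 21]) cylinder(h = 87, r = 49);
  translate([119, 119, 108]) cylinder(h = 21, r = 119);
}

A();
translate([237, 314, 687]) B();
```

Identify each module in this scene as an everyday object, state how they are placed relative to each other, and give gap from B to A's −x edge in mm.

A is a table. B is a spool. The spool is on top of the table, centred. The gap from the spool to the table's −x edge is 237 mm.

The spool's min-x is at 237; the table's min-x is 0; gap = 237 mm.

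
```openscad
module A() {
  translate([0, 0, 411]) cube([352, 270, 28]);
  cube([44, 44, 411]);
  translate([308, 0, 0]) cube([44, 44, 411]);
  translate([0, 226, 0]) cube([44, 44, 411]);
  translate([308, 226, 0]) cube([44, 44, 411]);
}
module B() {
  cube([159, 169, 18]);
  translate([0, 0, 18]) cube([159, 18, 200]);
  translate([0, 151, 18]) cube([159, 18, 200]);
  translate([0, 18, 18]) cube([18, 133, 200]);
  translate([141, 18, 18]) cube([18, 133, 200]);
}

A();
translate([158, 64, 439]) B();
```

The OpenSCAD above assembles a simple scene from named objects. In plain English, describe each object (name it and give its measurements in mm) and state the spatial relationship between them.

A is a simple wooden stool: a rectangular seat 352 mm (x) by 270 mm (y), 28 mm thick, top face at z = 439 mm, on four square legs, each 44×44 mm in cross-section. The legs rest on z = 0, each flush with a corner of the seat.

B is an open-topped rectangular box: outside dimensions 159×169×218 mm, with a uniform wall and base thickness of 18 mm. The base is a full 159×169 slab on the floor; four walls sit on top of the base. The front and back walls (the −y and +y sides) span the full width; the two side walls fit between them.

The open box is on top of the stool.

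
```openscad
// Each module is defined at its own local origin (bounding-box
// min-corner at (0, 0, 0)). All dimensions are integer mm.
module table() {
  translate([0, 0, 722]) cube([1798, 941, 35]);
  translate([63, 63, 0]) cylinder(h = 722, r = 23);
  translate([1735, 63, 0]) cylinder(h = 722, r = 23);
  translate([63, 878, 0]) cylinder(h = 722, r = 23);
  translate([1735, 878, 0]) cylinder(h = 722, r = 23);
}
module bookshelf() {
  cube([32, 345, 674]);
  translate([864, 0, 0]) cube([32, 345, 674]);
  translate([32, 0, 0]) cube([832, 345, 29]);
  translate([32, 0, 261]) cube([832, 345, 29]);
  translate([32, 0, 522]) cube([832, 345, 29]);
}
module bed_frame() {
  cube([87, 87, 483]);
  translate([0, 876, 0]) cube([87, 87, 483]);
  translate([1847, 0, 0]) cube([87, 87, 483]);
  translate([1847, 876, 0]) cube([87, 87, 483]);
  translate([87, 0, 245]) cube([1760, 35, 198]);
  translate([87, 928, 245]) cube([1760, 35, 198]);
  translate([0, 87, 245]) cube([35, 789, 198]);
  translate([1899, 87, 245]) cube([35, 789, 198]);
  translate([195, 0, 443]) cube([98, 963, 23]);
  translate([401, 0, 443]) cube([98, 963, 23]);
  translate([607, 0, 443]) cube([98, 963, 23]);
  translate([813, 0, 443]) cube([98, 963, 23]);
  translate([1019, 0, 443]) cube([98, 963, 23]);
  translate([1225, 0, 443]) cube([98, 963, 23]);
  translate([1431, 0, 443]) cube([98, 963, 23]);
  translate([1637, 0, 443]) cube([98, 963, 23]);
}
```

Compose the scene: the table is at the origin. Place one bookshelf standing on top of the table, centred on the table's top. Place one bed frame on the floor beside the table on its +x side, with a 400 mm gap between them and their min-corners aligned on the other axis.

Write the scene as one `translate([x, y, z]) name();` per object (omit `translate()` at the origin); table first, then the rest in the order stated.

table();
translate([451, 298, 757]) bookshelf();
translate([2198, 0, 0]) bed_frame();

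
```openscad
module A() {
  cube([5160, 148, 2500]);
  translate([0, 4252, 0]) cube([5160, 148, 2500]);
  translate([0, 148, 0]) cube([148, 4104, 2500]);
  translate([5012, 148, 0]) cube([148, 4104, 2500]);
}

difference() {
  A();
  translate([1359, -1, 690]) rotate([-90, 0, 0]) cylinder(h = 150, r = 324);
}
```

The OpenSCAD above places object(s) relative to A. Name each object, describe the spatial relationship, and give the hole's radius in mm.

A is a house frame. The house frame has a circular hole through its front wall. The hole's radius is 324 mm.

The subtracted cylinder has r = 324 mm.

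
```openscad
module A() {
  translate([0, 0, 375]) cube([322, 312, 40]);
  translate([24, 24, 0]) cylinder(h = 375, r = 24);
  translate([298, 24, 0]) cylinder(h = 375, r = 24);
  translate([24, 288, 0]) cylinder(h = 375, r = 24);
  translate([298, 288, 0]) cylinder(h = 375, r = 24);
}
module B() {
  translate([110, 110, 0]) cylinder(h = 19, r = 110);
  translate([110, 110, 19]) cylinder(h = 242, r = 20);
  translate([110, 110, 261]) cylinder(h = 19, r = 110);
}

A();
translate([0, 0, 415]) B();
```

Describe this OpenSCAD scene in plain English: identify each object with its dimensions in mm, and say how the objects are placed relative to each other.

A is a simple wooden stool: a rectangular seat 322 mm (x) by 312 mm (y), 40 mm thick, top face at z = 415 mm, on four round legs, each 48 mm in diameter. The legs rest on z = 0, each leg's axis is inset half a diameter from the nearest pair of seat edges (so the leg's bounding box is flush with the corner).

B is a spool: two coaxial disc flanges of radius 110 mm and thickness 19 mm, joined by a core cylinder of radius 20 mm and height 242 mm. The lower flange rests on z = 0 and the three cylinders share a vertical axis.

The spool is on top of the stool.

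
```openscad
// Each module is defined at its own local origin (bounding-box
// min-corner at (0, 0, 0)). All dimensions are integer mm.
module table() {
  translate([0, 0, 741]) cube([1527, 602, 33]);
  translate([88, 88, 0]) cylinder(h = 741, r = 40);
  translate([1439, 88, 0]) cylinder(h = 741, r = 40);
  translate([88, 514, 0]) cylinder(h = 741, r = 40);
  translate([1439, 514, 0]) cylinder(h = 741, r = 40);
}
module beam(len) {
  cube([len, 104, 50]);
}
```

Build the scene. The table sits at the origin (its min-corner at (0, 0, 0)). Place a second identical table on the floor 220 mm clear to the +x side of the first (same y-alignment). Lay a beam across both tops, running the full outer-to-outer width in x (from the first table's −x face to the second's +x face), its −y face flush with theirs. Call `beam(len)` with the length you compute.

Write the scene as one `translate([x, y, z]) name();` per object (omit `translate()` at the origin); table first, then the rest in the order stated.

table();
translate([1747, 0, 0]) table();
translate([0, 0, 774]) beam(3274);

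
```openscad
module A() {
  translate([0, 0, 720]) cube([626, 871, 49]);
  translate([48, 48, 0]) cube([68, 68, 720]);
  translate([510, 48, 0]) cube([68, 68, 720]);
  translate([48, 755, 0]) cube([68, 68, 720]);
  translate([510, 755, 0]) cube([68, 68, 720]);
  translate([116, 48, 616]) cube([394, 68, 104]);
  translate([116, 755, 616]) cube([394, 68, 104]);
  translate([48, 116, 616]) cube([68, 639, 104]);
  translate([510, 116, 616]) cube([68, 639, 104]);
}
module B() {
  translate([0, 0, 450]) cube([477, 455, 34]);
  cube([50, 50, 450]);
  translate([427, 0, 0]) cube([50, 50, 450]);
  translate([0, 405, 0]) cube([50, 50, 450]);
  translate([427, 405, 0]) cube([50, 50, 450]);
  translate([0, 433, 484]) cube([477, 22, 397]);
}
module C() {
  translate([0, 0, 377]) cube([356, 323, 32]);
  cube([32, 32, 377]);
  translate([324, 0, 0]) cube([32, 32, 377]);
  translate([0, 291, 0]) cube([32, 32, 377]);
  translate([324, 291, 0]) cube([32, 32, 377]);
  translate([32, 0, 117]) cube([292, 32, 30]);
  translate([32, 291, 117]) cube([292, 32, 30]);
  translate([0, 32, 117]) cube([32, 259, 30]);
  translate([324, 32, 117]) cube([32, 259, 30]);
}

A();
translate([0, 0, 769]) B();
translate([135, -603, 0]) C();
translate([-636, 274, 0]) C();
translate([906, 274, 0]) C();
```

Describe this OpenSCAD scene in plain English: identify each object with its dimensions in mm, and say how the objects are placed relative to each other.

A is a table: top 626 mm (x) × 871 mm (y), 49 mm thick, upper face at z = 769 mm, on four 68×68 mm square legs, each inset 48 mm from the nearest pair of top edges, running from z = 0 to the bottom of the top. Four apron rails, 68 mm thick and 104 mm tall, run between adjacent legs with their top edges flush with the underside of the top and their outer faces flush with the legs' outer faces.

B is a chair: 477×455 mm seat, 34 mm thick, top at z = 484 mm, on four 50 mm square corner legs flush with the seat edges. A 22 mm thick backrest slab spans the full seat width, extending 397 mm above the seat top, its back face flush with the seat's +y edge.

C is a four-legged stool. The seat is a 356×323×32 mm slab whose top surface is at z = 409 mm; four square legs, each 32×32 mm in cross-section, run from the floor (z = 0) to the underside of the seat, each flush with a corner of the seat. Four stretchers, 32 mm wide and 30 mm tall, connect adjacent legs with their undersides at z = 117 mm, each running between the inner faces of the legs it joins and aligned with the legs' outer faces on the other axis.

The chair is on top of the table. Three stools sit around the table at the −y, −x, +x sides.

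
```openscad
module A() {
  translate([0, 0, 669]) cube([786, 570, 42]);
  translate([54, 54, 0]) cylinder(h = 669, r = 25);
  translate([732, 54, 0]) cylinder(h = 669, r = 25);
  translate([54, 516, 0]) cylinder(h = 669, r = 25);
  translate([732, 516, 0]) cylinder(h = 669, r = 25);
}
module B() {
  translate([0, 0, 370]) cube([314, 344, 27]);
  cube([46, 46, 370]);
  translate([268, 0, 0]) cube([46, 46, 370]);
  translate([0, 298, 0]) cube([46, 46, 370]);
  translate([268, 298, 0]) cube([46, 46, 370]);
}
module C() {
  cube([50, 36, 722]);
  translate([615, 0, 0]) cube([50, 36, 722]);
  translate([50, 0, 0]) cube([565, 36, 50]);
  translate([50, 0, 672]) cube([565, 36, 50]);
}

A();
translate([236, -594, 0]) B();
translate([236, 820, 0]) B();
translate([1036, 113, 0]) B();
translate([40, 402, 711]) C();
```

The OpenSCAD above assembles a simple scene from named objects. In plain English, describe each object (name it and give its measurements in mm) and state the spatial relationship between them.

A is a table: top 786 mm (x) × 570 mm (y), 42 mm thick, upper face at z = 711 mm, on four round legs of 50 mm diameter, each leg's bounding box inset 29 mm from the nearest pair of top edges, running from z = 0 to the bottom of the top.

B is a simple wooden stool: a rectangular seat 314 mm (x) by 344 mm (y), 27 mm thick, top face at z = 397 mm, on four square legs, each 46×46 mm in cross-section. The legs rest on z = 0, each flush with a corner of the seat.

C is a picture frame with a 565×622 mm rectangular opening (x by z) and a uniform 50 mm border on every side. Frame depth is 36 mm along y. It is built from two vertical stiles running the full outside height and two horizontal rails spanning the gap between the stiles.

Three stools sit around the table at the −y, +y, +x sides. The picture frame is on top of the table.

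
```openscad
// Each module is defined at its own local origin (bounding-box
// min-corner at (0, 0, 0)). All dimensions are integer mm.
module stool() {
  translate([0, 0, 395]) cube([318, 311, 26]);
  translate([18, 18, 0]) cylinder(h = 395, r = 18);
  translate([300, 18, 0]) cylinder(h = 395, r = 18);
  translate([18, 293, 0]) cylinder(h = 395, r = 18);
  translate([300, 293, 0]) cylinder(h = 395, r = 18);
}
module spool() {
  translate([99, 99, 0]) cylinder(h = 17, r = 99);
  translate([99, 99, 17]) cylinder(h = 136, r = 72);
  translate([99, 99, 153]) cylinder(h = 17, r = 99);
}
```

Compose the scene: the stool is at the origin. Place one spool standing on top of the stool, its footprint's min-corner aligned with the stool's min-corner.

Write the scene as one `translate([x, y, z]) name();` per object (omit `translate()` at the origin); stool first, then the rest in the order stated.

stool();
translate([0, 0, 421]) spool();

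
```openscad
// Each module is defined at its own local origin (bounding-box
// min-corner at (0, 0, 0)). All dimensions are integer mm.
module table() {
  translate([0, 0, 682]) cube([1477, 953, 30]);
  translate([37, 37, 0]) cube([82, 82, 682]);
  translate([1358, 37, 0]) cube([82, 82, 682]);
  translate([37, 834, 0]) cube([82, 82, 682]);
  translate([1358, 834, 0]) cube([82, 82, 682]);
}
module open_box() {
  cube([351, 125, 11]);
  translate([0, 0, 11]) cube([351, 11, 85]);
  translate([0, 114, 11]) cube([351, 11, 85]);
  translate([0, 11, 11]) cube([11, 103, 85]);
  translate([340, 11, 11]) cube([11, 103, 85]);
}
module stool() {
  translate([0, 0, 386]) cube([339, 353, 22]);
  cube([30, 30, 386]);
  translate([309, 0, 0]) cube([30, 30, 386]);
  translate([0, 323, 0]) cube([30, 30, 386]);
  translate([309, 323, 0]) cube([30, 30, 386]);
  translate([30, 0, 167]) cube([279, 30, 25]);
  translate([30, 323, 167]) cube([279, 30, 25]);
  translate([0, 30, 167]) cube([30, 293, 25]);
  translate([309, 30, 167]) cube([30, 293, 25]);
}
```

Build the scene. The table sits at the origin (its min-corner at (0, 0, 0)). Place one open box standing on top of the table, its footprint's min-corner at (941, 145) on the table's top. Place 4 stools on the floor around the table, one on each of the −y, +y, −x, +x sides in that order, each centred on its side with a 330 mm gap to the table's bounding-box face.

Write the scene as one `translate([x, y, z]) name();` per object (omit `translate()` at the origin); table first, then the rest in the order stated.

table();
translate([941, 145, 712]) open_box();
translate([569, -683, 0]) stool();
translate([569, 1283, 0]) stool();
translate([-669, 300, 0]) stool();
translate([1807, 300, 0]) stool();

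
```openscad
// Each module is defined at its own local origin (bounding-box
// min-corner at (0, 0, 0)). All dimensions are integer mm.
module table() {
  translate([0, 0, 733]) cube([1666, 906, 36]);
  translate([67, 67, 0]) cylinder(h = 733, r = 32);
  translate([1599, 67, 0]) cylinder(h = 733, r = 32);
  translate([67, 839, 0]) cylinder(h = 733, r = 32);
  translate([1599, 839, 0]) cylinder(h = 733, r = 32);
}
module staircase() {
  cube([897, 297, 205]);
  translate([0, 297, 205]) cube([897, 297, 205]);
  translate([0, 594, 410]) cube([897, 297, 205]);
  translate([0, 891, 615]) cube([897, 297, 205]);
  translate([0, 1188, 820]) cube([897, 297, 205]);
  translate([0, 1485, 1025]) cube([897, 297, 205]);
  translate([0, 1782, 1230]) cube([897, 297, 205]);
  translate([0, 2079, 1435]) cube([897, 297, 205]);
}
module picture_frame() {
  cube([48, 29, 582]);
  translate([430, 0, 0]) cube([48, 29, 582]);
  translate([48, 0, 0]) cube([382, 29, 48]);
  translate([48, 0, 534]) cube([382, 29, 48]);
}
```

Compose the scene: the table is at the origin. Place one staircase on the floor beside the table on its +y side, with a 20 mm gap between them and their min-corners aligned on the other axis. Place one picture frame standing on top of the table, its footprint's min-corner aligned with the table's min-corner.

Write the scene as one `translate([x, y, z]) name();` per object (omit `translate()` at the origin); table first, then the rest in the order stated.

table();
translate([0, 926, 0]) staircase();
translate([0, 0, 769]) picture_frame();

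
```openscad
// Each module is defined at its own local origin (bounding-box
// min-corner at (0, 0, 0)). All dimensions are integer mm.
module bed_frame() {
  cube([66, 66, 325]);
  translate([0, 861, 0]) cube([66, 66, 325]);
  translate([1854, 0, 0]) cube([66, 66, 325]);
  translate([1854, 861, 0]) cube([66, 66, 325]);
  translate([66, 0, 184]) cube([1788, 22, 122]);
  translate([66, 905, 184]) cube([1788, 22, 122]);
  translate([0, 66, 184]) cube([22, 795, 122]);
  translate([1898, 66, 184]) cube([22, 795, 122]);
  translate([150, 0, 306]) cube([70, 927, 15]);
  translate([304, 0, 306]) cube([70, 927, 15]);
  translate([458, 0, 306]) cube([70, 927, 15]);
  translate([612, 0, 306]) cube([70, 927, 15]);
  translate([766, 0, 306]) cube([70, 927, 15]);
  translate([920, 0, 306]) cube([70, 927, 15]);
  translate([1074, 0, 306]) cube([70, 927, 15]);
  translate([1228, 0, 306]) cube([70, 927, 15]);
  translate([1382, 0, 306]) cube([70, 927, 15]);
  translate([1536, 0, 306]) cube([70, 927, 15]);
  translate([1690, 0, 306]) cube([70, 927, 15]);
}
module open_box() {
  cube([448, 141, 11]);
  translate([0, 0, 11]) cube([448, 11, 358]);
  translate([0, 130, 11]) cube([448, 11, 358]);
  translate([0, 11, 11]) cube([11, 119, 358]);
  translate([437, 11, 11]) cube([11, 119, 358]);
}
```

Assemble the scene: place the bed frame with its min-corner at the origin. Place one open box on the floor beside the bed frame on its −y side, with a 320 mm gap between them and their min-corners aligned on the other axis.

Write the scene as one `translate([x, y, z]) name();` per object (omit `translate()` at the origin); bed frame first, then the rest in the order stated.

bed_frame();
translate([0, -461, 0]) open_box();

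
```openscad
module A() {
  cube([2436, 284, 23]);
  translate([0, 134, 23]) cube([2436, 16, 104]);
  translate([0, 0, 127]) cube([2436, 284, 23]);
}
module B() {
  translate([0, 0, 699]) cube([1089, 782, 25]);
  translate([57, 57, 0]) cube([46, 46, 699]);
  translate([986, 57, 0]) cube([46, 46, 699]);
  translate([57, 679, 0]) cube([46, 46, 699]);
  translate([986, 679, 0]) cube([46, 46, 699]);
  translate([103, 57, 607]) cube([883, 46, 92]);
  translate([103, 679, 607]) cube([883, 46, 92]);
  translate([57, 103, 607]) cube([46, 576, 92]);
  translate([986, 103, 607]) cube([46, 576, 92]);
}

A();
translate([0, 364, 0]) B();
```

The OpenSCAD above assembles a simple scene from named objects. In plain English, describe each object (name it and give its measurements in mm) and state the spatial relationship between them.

A is an I-beam lying along x, 2436 mm long. Overall section height 150 mm. Two flanges 284 mm wide (y) and 23 mm thick, one on the floor and one at the top; a web 16 mm thick runs between them, centred on the flange width.

B is a rectangular dining table. The top is 1089×782×25 mm with its upper surface at z = 724 mm. It stands on four 46×46 mm square legs, each inset 57 mm from the nearest pair of top edges, running from the floor to the underside of the top. Four apron rails, 46 mm thick and 92 mm tall, run between adjacent legs with their top edges flush with the underside of the top and their outer faces flush with the legs' outer faces.

The table is on the floor beside the I-beam on its +y side.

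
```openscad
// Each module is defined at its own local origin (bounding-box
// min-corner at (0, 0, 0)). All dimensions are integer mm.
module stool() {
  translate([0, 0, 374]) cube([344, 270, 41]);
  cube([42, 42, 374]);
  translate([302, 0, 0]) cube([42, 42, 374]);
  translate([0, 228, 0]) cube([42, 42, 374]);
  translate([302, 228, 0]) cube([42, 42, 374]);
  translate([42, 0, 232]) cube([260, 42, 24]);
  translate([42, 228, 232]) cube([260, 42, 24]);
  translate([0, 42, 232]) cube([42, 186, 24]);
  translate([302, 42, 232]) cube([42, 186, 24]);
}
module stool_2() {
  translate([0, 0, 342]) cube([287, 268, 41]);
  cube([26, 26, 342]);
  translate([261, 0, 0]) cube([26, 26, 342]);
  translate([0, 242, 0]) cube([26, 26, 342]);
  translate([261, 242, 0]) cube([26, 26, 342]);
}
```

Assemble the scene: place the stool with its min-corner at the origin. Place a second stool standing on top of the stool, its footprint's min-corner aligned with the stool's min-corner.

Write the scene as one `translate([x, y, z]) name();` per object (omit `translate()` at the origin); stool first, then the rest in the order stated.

stool();
translate([0, 0, 415]) stool_2();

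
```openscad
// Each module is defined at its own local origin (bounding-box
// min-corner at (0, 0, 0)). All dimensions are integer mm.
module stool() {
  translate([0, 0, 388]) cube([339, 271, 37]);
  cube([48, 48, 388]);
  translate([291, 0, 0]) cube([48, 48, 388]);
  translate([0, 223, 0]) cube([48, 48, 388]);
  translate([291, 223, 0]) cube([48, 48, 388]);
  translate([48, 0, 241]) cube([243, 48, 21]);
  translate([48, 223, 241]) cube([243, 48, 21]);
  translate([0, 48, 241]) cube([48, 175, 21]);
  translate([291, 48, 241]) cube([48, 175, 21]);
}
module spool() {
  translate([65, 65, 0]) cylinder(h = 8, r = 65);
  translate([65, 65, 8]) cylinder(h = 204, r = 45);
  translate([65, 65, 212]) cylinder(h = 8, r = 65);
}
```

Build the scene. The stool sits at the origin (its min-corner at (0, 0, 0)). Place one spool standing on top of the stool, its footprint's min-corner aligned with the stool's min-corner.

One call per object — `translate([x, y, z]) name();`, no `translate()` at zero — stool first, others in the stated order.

stool();
translate([0, 0, 425]) spool();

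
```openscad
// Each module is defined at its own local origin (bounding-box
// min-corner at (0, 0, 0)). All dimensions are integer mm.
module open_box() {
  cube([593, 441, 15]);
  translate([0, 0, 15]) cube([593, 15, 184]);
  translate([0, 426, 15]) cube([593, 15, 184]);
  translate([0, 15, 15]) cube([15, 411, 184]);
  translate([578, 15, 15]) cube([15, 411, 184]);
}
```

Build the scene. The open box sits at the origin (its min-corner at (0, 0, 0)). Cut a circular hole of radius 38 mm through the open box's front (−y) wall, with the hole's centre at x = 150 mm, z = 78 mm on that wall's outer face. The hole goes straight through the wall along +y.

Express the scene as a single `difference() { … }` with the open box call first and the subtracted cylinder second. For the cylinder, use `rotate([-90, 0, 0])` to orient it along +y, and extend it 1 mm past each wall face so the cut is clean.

difference() {
  open_box();
  translate([150, -1, 78]) rotate([-90, 0, 0]) cylinder(h = 17, r = 38);
}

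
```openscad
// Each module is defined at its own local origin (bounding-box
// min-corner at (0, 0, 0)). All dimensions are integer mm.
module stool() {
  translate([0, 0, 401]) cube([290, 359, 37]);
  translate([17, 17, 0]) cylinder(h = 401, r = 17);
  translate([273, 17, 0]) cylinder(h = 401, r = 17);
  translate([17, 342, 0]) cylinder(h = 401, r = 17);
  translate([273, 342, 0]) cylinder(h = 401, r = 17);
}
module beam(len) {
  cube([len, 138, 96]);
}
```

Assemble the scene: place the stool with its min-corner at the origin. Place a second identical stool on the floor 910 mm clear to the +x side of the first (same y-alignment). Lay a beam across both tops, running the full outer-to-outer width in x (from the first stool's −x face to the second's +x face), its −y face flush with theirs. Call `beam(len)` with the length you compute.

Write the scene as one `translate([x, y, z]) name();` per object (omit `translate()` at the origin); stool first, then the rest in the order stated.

stool();
translate([1200, 0, 0]) stool();
translate([0, 0, 438]) beam(1490);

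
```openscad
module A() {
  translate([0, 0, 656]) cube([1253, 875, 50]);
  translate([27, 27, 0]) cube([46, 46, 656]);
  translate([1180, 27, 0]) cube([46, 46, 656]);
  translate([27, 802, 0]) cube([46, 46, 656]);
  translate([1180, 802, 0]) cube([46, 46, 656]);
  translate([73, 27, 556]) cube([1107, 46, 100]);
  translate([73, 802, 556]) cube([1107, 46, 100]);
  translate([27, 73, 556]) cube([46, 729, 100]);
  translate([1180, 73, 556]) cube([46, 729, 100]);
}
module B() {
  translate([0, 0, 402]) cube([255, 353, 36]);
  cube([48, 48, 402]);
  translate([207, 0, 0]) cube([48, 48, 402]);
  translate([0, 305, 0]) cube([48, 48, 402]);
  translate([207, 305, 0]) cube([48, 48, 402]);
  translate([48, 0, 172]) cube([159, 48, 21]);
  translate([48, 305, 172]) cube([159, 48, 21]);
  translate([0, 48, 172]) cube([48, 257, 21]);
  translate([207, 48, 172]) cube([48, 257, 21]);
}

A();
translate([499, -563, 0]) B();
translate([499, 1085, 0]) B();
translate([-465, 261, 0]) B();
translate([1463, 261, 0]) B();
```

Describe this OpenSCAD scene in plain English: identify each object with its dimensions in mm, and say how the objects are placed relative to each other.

A is a table: top 1253 mm (x) × 875 mm (y), 50 mm thick, upper face at z = 706 mm, on four 46×46 mm square legs, each inset 27 mm from the nearest pair of top edges, running from z = 0 to the bottom of the top. Four apron rails, 46 mm thick and 100 mm tall, run between adjacent legs with their top edges flush with the underside of the top and their outer faces flush with the legs' outer faces.

B is a simple wooden stool: a rectangular seat 255 mm (x) by 353 mm (y), 36 mm thick, top face at z = 438 mm, on four square legs, each 48×48 mm in cross-section. The legs rest on z = 0, each flush with a corner of the seat. Four stretchers, 48 mm wide and 21 mm tall, connect adjacent legs with their undersides at z = 172 mm, each running between the inner faces of the legs it joins and aligned with the legs' outer faces on the other axis.

Four stools sit around the table at the −y, +y, −x, +x sides.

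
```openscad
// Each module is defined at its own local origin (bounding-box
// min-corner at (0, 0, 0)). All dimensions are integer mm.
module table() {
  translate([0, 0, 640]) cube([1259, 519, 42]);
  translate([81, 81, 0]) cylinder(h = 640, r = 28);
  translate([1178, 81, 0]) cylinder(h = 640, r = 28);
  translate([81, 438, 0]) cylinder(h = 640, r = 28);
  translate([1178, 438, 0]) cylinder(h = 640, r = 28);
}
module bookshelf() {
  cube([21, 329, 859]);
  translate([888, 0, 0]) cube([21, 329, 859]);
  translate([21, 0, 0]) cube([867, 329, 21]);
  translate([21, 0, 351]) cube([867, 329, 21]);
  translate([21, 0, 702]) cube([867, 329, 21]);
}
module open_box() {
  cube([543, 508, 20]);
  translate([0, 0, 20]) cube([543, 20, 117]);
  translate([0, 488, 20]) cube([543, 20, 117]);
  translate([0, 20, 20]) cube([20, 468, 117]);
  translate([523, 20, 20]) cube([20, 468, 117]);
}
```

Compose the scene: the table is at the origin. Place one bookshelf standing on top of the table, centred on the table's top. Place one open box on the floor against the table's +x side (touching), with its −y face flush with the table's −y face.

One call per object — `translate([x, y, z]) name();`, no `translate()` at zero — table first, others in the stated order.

table();
translate([175, 95, 682]) bookshelf();
translate([1259, 0, 0]) open_box();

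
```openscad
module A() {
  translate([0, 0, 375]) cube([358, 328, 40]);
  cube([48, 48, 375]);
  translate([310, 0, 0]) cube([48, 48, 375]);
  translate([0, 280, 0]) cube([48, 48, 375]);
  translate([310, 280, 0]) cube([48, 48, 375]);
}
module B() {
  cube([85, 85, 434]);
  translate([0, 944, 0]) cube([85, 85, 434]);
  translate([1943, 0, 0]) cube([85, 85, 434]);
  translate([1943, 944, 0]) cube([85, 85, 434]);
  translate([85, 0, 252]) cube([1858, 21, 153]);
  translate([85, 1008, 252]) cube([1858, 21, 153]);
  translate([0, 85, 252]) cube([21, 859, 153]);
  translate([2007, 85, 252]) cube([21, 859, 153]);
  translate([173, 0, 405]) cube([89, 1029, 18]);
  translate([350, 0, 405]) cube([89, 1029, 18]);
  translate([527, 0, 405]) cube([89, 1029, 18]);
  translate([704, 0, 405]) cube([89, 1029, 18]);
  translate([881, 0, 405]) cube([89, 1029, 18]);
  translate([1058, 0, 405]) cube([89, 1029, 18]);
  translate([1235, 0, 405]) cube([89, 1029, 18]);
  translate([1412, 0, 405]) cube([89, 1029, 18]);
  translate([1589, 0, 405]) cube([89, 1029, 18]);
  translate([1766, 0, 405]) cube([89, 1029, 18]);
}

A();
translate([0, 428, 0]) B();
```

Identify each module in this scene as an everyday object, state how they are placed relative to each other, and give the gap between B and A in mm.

A is a stool. B is a bed frame. The bed frame is on the floor beside the stool on its +y side. The gap between the bed frame and the stool is 100 mm.

The bed frame's nearest face is 100 mm from the stool's +y face.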